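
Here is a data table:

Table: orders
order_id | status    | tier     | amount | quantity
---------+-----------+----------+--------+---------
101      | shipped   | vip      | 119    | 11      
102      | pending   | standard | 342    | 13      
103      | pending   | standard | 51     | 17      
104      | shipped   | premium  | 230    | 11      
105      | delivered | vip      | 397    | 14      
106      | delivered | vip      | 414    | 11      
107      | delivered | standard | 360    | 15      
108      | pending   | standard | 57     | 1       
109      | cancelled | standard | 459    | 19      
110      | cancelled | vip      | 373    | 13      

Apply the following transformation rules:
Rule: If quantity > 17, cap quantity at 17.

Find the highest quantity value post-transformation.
17

Step 1: Original maximum quantity = 19
Step 2: Apply cap at 17
Step 3: 1 records had quantity > 17 and were capped
Step 4: Maximum after transformation = 17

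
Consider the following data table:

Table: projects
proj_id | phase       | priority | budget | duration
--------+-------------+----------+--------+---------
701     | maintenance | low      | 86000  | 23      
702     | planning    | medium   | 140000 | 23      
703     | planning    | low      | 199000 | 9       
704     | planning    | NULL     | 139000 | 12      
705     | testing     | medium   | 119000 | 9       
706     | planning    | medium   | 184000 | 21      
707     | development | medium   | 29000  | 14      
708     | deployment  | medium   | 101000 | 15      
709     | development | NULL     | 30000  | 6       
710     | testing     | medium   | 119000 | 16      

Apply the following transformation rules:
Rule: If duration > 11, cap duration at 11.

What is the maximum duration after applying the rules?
11

Step 1: Original maximum duration = 23
Step 2: Apply cap at 11
Step 3: 7 records had duration > 11 and were capped
Step 4: Maximum after transformation = 11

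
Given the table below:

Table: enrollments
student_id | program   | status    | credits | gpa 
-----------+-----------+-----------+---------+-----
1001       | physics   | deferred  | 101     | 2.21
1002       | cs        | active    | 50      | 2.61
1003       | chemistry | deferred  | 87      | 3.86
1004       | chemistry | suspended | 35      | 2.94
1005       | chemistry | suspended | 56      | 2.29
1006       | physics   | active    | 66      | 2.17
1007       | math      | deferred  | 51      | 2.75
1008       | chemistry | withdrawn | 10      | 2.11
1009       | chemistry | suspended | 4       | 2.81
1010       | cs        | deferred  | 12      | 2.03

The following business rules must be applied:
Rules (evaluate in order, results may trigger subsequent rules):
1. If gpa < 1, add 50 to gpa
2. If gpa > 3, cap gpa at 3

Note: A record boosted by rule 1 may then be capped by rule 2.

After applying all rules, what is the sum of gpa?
24.92

Step 1: Apply rule 1 to records with gpa < 1
  - 0 records get bonus of 50
  - Of these, 0 records then exceed 3 and get capped
Step 2: Apply rule 2 to records with gpa > 3
  - 1 records (original) are capped
Step 3: Calculate final sum = 24.92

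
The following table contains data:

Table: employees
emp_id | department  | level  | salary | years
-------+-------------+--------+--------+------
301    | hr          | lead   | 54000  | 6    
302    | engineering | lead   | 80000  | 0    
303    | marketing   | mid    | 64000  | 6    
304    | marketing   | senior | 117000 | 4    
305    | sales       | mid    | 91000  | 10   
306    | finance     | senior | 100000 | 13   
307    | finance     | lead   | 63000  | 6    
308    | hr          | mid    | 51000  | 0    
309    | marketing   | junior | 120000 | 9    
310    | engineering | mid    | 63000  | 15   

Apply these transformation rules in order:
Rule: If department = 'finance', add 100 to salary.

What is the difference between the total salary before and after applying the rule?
200

Step 1: Original sum of salary = 803000
Step 2: 2 records have department = 'finance'
Step 3: Each affected record changes by 100
Step 4: Total change = 2 × 100 = 200
Step 5: New sum = 803000 + 200 = 803200
Step 6: Difference = |803200 - 803000| = 200
        (Sum increased by 200)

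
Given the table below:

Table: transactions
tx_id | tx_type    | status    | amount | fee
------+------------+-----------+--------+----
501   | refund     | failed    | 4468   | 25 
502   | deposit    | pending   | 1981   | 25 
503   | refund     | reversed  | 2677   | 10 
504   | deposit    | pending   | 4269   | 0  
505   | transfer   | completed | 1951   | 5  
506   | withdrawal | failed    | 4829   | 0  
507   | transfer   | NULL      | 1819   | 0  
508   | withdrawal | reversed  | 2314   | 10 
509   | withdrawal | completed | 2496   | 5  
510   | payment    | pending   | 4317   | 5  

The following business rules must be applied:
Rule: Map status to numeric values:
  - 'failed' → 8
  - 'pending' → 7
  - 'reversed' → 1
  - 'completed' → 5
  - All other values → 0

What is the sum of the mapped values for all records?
49

Step 1: Apply mapping to each record
Step 2: Count by status:
  'failed': 2 records × 8 = 16
  'pending': 3 records × 7 = 21
  'reversed': 2 records × 1 = 2
  'completed': 2 records × 5 = 10
Step 3: Sum all mapped values = 49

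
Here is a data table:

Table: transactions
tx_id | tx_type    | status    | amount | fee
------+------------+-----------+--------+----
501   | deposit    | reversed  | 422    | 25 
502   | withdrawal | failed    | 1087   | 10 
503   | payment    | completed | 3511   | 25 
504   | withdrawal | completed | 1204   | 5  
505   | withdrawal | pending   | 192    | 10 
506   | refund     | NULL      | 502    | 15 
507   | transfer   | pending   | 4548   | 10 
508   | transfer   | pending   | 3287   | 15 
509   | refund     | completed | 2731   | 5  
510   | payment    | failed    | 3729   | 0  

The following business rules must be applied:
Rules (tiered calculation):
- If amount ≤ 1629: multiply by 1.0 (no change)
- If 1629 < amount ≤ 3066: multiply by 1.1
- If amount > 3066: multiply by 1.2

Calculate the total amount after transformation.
24501.1

Step 1: Tier 1 (amount ≤ 1629): 5 records, sum = 3407 × 1.0 = 3407.0
Step 2: Tier 2 (1629 < amount ≤ 3066): 1 records, sum = 2731 × 1.1 = 3004.1
Step 3: Tier 3 (amount > 3066): 4 records, sum = 15075 × 1.2 = 18090.0
Step 4: Final sum = 3407.0 + 3004.1 + 18090.0 = 24501.1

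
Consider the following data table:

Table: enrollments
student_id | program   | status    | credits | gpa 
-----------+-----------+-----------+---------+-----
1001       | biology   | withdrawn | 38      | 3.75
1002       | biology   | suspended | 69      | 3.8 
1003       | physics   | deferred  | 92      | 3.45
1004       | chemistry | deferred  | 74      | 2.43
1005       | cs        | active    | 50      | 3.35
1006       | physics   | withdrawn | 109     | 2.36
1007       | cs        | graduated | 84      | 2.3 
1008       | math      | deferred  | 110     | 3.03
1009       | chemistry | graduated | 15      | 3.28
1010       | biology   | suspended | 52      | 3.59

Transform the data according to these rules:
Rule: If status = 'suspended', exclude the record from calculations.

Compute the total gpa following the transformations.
23.95

Step 1: Identify records where status = 'suspended'
Step 2: The excluded records sum to 7.39
Step 3: Original total gpa = 31.34
Step 4: Remaining total = 31.34 - 7.39 = 23.95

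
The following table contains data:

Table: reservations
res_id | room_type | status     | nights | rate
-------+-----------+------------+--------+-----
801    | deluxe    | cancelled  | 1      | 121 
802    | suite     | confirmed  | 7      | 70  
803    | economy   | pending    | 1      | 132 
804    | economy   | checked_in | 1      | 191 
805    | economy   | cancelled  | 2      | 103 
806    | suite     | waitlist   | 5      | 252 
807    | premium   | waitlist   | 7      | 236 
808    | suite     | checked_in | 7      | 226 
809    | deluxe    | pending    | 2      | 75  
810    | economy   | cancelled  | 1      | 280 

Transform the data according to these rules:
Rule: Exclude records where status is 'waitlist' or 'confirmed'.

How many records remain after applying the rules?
7

Step 1: Count records to exclude
  - 2 (waitlist) + 1 (confirmed) = 3 records
Step 2: Total records: 10
Step 3: Remaining = 10 - 3 = 7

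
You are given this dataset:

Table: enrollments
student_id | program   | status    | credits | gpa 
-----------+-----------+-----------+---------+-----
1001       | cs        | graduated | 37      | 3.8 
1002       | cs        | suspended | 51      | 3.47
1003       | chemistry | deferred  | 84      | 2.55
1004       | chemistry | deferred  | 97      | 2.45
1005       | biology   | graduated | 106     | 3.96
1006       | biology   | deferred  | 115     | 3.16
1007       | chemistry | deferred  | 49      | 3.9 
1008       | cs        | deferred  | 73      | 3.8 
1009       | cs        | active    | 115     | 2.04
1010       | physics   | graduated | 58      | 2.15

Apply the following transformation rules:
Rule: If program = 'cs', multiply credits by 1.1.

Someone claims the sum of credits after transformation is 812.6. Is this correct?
Yes, the result is correct.

Step 1: Calculate the correct sum after transformation
Step 2: Apply multiplier 1.1 to records where program = 'cs'
Step 3: Correct result = 812.6
Step 4: Claimed result = 812.6
Step 5: 812.6 = 812.6 ✓
Conclusion: The claimed result is correct.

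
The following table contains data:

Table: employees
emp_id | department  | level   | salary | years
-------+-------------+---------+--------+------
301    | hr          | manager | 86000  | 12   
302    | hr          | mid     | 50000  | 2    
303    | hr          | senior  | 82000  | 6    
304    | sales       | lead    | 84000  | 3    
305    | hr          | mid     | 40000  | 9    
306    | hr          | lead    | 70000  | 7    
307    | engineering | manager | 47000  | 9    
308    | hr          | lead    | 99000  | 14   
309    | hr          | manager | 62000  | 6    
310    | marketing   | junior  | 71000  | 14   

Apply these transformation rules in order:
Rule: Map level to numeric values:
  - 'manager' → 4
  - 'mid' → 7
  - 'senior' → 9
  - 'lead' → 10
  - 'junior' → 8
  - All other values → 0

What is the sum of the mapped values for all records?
73

Step 1: Apply mapping to each record
Step 2: Count by status:
  'manager': 3 records × 4 = 12
  'mid': 2 records × 7 = 14
  'senior': 1 records × 9 = 9
  'lead': 3 records × 10 = 30
  'junior': 1 records × 8 = 8
Step 3: Sum all mapped values = 73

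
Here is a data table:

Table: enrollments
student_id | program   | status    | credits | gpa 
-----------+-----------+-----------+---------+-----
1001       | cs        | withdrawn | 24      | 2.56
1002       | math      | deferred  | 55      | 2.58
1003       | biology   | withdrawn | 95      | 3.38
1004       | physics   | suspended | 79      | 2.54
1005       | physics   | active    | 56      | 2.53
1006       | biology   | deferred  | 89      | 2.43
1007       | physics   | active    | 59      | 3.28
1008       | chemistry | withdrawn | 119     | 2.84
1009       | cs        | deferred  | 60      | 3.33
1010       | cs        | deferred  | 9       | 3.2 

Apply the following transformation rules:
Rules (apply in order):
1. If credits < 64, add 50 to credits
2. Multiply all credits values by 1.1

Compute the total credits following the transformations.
1039.5

Step 1: Apply Rule 1 - Add 50 to records with credits < 64
  - 6 records affected: 263 + (6 × 50) = 563
  - Unaffected records: 382
  - Sum after Rule 1: 945
Step 2: Apply Rule 2 - Multiply all by 1.1
  - 945 × 1.1 = 1039.5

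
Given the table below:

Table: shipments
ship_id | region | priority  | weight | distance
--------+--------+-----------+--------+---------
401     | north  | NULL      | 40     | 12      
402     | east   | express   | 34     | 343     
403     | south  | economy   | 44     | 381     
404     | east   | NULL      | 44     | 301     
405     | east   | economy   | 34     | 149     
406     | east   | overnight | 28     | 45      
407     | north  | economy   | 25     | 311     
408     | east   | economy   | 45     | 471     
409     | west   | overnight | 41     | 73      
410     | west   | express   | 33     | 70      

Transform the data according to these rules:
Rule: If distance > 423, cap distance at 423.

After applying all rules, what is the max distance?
423

Step 1: Original maximum distance = 471
Step 2: Apply cap at 423
Step 3: 1 records had distance > 423 and were capped
Step 4: Maximum after transformation = 423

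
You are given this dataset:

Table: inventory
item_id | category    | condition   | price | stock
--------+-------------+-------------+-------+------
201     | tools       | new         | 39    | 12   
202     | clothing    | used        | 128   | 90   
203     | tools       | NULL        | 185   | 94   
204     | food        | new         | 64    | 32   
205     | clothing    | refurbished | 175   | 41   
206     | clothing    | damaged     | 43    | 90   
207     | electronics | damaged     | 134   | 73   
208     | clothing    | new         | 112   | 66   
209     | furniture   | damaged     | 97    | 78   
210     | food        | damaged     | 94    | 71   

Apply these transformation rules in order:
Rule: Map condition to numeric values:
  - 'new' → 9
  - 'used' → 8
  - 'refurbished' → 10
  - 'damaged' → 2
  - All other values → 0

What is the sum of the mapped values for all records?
53

Step 1: Apply mapping to each record
Step 2: Count by status:
  'new': 3 records × 9 = 27
  'used': 1 records × 8 = 8
  'refurbished': 1 records × 10 = 10
  'damaged': 4 records × 2 = 8
Step 3: Sum all mapped values = 53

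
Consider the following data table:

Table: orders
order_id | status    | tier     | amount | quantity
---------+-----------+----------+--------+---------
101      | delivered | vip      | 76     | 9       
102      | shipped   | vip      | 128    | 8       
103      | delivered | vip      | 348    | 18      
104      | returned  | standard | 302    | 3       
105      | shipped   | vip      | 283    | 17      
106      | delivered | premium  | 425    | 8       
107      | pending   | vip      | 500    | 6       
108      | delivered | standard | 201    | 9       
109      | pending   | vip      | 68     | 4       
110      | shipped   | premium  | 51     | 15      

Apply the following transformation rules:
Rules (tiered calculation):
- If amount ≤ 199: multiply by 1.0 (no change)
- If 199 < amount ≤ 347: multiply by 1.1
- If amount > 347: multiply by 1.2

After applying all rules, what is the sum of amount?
2715.2

Step 1: Tier 1 (amount ≤ 199): 4 records, sum = 323 × 1.0 = 323.0
Step 2: Tier 2 (199 < amount ≤ 347): 3 records, sum = 786 × 1.1 = 864.6
Step 3: Tier 3 (amount > 347): 3 records, sum = 1273 × 1.2 = 1527.6
Step 4: Final sum = 323.0 + 864.6 + 1527.6 = 2715.2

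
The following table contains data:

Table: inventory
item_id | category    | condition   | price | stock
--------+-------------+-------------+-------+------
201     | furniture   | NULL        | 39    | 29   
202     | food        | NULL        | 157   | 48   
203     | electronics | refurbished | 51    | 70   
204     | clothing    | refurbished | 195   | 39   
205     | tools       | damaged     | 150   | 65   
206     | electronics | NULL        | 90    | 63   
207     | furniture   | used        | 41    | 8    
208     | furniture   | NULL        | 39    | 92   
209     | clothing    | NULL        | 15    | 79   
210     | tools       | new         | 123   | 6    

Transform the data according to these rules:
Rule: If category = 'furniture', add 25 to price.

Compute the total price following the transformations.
975

Step 1: Count records where category = 'furniture': 3
Step 2: Total bonus added: 3 × 25 = 75
Step 3: Original sum of price: 900
Step 4: Final sum = 900 + 75 = 975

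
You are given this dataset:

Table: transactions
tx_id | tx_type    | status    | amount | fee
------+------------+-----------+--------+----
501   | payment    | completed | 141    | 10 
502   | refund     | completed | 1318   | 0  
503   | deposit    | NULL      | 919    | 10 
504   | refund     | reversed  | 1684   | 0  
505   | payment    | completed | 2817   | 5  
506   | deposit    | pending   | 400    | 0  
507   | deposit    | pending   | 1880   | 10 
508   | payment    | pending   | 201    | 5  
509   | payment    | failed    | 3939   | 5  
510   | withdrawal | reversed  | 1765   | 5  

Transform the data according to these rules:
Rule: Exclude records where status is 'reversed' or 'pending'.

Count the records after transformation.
5

Step 1: Count records to exclude
  - 2 (reversed) + 3 (pending) = 5 records
Step 2: Total records: 10
Step 3: Remaining = 10 - 5 = 5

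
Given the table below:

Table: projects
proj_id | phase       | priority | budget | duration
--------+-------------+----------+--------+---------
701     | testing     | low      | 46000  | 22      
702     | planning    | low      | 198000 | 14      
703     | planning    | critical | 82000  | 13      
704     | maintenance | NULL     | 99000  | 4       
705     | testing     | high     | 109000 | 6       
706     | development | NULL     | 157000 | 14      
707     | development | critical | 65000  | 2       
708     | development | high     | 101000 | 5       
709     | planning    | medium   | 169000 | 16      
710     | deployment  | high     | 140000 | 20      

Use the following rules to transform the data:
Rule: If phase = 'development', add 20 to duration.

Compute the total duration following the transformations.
176

Step 1: Count records where phase = 'development': 3
Step 2: Total bonus added: 3 × 20 = 60
Step 3: Original sum of duration: 116
Step 4: Final sum = 116 + 60 = 176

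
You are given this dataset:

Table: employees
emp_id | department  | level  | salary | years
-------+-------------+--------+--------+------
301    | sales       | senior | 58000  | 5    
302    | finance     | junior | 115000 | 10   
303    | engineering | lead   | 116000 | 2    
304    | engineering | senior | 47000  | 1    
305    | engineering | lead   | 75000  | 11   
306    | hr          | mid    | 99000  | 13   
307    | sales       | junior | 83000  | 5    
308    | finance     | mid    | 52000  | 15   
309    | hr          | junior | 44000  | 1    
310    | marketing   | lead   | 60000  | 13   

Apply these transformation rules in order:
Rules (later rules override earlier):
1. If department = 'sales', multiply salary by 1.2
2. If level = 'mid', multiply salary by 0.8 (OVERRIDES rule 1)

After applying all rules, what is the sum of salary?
747000.0

Step 1: Rule 2 takes priority for records with level = 'mid'
  - 2 records: 151000 × 0.8 = 120800.0
Step 2: Rule 1 applies to remaining records with department = 'sales'
  - 2 records: 141000 × 1.2 = 169200.0
Step 3: Other records unchanged: 457000
Step 4: Final sum = 120800.0 + 169200.0 + 457000 = 747000.0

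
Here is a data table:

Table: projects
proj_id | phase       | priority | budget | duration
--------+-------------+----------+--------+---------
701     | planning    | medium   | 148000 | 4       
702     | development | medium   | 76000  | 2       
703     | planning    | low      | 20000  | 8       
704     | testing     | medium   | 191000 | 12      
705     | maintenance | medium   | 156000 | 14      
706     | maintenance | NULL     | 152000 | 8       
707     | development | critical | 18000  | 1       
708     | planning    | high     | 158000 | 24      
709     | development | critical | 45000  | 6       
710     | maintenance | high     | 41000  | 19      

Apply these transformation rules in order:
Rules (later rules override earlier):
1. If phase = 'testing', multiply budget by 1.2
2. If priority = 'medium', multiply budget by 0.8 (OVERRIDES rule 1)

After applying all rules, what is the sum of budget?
890800.0

Step 1: Rule 2 takes priority for records with priority = 'medium'
  - 4 records: 571000 × 0.8 = 456800.0
Step 2: Rule 1 applies to remaining records with phase = 'testing'
  - 0 records: 0 × 1.2 = 0.0
Step 3: Other records unchanged: 434000
Step 4: Final sum = 456800.0 + 0.0 + 434000 = 890800.0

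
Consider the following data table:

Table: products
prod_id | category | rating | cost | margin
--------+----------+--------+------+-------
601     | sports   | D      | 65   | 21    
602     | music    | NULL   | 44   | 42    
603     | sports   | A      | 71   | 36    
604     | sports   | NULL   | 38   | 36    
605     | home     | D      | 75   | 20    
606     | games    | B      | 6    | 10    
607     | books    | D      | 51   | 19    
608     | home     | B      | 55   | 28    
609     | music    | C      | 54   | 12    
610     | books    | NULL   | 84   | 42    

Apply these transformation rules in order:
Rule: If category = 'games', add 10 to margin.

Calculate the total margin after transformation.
276

Step 1: Count records where category = 'games': 1
Step 2: Total bonus added: 1 × 10 = 10
Step 3: Original sum of margin: 266
Step 4: Final sum = 266 + 10 = 276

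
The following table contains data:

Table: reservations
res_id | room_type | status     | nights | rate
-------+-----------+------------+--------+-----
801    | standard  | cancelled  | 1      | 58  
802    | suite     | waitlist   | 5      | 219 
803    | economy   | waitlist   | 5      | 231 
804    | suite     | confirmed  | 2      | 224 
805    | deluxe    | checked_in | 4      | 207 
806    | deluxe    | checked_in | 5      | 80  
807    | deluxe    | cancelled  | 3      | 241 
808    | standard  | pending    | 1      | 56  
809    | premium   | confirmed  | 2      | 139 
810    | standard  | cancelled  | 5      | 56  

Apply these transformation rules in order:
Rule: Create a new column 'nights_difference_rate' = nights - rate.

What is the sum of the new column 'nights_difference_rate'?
-1478

Step 1: For each record, compute nights - rate
Example calculations:
  1 - 58 = -57
  5 - 219 = -214
  5 - 231 = -226
  ...
Step 2: Sum all derived values
Step 3: Total = -1478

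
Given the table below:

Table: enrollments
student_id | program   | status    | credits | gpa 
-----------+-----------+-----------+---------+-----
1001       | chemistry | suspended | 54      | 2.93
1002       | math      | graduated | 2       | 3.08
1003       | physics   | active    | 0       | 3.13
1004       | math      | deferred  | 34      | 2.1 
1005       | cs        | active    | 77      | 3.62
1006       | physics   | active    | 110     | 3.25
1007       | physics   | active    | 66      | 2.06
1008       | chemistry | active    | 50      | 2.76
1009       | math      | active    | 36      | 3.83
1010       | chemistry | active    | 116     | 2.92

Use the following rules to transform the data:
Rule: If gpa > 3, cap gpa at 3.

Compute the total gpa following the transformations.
27.77

Step 1: 5 records have gpa > 3
Step 2: These records originally summed to 16.91
Step 3: After capping: 5 × 3 = 15
Step 4: Unaffected records sum: 12.77
Step 5: Final sum = 15 + 12.77 = 27.77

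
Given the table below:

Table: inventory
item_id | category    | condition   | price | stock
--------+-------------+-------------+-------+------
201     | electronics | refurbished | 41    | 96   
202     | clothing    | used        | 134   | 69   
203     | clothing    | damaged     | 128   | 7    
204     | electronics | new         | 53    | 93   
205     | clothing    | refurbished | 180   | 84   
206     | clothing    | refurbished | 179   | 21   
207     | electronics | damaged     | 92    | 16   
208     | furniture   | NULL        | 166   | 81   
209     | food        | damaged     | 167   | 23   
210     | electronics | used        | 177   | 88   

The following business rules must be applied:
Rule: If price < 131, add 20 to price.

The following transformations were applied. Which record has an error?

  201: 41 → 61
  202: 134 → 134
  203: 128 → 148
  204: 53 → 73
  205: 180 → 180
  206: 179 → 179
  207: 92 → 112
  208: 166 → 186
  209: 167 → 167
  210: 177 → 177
Record 208 has an error. The correct transformed value should be 166, not 186.

Step 1: Check each record against the rule
Step 2: Record 208 has price = 166
Step 3: Since 166 >= 131, the bonus should not have been applied
Step 4: Correct value = 166, but claimed value = 186
Conclusion: Record 208 has the error.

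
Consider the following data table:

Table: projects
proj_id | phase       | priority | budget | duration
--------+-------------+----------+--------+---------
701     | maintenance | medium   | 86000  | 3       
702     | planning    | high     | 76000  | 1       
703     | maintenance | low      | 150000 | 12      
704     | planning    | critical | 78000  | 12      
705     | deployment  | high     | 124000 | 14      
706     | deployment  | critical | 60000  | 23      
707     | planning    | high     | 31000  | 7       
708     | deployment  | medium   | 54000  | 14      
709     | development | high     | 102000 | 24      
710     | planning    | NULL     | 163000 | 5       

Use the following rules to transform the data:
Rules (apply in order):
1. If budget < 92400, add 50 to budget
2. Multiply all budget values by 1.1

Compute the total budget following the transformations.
1016730.0

Step 1: Apply Rule 1 - Add 50 to records with budget < 92400
  - 6 records affected: 385000 + (6 × 50) = 385300
  - Unaffected records: 539000
  - Sum after Rule 1: 924300
Step 2: Apply Rule 2 - Multiply all by 1.1
  - 924300 × 1.1 = 1016730.0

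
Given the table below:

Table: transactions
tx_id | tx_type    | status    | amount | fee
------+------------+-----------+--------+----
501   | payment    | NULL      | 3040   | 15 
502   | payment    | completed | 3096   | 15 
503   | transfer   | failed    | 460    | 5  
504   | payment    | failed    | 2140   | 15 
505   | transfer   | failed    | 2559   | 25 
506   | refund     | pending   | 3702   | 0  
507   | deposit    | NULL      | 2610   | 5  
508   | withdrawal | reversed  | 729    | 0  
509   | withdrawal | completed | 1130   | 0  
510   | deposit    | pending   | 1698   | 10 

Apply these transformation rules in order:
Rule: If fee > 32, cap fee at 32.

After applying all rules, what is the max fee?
25

Step 1: Original maximum fee = 25
Step 2: Check cap of 32 against maximum
Step 3: No records exceed the cap (max 25 <= cap 32), so no capping applies
Step 4: Maximum after transformation = 25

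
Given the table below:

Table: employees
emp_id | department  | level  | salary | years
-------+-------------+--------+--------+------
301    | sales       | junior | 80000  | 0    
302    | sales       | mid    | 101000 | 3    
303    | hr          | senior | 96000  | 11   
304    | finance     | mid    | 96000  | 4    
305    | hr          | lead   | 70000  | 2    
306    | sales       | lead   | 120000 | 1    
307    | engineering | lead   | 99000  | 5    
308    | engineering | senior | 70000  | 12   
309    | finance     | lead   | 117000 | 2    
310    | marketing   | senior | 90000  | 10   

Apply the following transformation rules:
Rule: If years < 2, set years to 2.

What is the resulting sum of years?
53

Step 1: 2 records have years < 2
Step 2: These records originally summed to 1
Step 3: After setting to minimum: 2 × 2 = 4
Step 4: Unaffected records sum: 49
Step 5: Final sum = 4 + 49 = 53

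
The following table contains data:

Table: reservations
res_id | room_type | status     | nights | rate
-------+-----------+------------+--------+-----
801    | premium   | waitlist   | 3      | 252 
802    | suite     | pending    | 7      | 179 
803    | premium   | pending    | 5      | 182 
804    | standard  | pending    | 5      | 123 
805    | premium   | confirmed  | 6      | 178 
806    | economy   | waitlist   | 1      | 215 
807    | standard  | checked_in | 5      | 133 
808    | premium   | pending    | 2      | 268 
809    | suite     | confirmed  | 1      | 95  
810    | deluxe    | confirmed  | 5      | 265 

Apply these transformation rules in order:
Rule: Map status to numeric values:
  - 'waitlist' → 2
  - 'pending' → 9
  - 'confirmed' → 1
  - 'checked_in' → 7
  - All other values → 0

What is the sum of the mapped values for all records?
50

Step 1: Apply mapping to each record
Step 2: Count by status:
  'waitlist': 2 records × 2 = 4
  'pending': 4 records × 9 = 36
  'confirmed': 3 records × 1 = 3
  'checked_in': 1 records × 7 = 7
Step 3: Sum all mapped values = 50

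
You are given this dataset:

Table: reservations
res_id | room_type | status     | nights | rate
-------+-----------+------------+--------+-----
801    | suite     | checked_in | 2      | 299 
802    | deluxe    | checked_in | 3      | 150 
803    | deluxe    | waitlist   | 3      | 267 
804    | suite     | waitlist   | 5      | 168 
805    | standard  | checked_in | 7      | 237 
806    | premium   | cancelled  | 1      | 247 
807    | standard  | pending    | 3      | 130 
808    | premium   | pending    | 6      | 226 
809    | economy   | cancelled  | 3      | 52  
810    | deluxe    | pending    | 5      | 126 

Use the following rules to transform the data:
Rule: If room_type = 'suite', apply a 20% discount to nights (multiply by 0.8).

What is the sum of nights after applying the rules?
36.6

Step 1: Records with room_type = 'suite' have total nights = 7
Step 2: Apply multiplier: 7 × 0.8 = 5.6
Step 3: Other records total: 31
Step 4: Final sum = 5.6 + 31 = 36.6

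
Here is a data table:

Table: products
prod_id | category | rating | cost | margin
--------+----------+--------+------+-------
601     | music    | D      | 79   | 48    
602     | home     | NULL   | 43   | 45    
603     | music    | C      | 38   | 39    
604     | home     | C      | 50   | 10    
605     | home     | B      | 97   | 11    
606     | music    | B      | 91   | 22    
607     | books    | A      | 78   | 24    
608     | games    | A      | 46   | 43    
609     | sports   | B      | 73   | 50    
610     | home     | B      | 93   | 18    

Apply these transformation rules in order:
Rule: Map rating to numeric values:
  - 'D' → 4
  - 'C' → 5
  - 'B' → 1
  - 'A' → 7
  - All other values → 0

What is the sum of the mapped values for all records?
32

Step 1: Apply mapping to each record
Step 2: Count by status:
  'D': 1 records × 4 = 4
  'C': 2 records × 5 = 10
  'B': 4 records × 1 = 4
  'A': 2 records × 7 = 14
Step 3: Sum all mapped values = 32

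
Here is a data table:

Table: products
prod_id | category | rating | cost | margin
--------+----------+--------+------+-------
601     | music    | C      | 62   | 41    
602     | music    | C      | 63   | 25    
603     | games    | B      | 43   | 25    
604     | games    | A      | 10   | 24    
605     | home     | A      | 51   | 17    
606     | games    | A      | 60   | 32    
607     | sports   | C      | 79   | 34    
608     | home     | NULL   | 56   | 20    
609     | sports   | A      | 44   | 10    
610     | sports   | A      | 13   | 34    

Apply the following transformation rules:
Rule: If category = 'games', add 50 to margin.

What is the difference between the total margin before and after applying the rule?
150

Step 1: Original sum of margin = 262
Step 2: 3 records have category = 'games'
Step 3: Each affected record changes by 50
Step 4: Total change = 3 × 50 = 150
Step 5: New sum = 262 + 150 = 412
Step 6: Difference = |412 - 262| = 150
        (Sum increased by 150)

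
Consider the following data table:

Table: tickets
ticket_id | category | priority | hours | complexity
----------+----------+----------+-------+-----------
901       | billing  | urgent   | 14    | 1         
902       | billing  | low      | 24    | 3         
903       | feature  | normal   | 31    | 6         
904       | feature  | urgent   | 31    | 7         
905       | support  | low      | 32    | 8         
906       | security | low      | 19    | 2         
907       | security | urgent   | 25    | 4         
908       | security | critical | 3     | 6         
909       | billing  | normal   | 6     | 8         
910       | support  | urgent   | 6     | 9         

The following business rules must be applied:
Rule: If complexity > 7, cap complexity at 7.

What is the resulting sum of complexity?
50

Step 1: 3 records have complexity > 7
Step 2: These records originally summed to 25
Step 3: After capping: 3 × 7 = 21
Step 4: Unaffected records sum: 29
Step 5: Final sum = 21 + 29 = 50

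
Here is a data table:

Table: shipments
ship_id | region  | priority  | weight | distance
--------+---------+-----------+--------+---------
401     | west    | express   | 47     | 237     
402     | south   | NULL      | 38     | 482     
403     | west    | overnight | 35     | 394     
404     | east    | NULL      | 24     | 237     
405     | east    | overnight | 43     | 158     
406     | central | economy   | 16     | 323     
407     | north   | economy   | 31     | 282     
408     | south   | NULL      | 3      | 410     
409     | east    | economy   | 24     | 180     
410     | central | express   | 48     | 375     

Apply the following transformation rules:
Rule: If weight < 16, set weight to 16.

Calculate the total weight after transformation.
322

Step 1: 1 records have weight < 16
Step 2: These records originally summed to 3
Step 3: After setting to minimum: 1 × 16 = 16
Step 4: Unaffected records sum: 306
Step 5: Final sum = 16 + 306 = 322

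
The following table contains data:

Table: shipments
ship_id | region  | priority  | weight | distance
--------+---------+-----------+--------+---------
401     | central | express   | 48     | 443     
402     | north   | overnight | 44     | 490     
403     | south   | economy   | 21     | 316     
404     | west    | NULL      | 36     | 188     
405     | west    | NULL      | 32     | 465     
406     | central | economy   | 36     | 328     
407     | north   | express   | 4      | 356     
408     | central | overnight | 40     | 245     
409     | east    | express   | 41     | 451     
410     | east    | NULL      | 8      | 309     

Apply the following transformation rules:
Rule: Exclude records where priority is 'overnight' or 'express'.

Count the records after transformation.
5

Step 1: Count records to exclude
  - 2 (overnight) + 3 (express) = 5 records
Step 2: Total records: 10
Step 3: Remaining = 10 - 5 = 5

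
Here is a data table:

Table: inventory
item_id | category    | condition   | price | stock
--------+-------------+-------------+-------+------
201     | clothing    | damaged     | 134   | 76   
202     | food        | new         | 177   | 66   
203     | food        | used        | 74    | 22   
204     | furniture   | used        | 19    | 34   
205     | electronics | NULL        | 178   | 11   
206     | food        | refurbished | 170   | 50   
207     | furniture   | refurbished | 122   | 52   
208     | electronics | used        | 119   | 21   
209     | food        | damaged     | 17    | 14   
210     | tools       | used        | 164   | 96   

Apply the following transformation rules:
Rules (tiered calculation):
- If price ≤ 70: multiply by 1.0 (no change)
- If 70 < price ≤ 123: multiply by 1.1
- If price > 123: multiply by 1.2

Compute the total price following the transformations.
1370.1

Step 1: Tier 1 (price ≤ 70): 2 records, sum = 36 × 1.0 = 36.0
Step 2: Tier 2 (70 < price ≤ 123): 3 records, sum = 315 × 1.1 = 346.5
Step 3: Tier 3 (price > 123): 5 records, sum = 823 × 1.2 = 987.6
Step 4: Final sum = 36.0 + 346.5 + 987.6 = 1370.1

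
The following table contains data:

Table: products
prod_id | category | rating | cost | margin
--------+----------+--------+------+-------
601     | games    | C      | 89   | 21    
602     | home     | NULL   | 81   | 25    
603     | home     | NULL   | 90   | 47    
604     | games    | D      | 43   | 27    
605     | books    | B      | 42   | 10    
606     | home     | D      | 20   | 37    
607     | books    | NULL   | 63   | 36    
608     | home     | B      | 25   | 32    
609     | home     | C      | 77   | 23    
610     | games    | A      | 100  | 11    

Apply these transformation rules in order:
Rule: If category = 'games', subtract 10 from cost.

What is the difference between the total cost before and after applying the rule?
30

Step 1: Original sum of cost = 630
Step 2: 3 records have category = 'games'
Step 3: Each affected record changes by -10
Step 4: Total change = 3 × -10 = -30
Step 5: New sum = 630 + -30 = 600
Step 6: Difference = |600 - 630| = 30
        (Sum decreased by 30)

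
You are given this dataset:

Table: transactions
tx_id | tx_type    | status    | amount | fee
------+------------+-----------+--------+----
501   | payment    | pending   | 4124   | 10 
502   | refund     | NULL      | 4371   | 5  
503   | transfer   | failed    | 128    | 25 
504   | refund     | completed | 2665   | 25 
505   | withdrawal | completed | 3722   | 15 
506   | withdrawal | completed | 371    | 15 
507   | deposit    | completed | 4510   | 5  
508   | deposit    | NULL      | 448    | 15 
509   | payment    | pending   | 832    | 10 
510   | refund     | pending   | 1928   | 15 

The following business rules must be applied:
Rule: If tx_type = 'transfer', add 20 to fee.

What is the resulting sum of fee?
160

Step 1: Count records where tx_type = 'transfer': 1
Step 2: Total bonus added: 1 × 20 = 20
Step 3: Original sum of fee: 140
Step 4: Final sum = 140 + 20 = 160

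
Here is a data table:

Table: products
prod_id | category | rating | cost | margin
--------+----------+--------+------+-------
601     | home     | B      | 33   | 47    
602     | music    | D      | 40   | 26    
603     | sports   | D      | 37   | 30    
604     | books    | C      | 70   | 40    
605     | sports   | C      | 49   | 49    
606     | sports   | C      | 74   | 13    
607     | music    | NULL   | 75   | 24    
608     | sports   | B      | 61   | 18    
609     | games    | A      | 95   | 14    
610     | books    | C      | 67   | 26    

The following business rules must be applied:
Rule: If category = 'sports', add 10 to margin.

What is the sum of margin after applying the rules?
327

Step 1: Count records where category = 'sports': 4
Step 2: Total bonus added: 4 × 10 = 40
Step 3: Original sum of margin: 287
Step 4: Final sum = 287 + 40 = 327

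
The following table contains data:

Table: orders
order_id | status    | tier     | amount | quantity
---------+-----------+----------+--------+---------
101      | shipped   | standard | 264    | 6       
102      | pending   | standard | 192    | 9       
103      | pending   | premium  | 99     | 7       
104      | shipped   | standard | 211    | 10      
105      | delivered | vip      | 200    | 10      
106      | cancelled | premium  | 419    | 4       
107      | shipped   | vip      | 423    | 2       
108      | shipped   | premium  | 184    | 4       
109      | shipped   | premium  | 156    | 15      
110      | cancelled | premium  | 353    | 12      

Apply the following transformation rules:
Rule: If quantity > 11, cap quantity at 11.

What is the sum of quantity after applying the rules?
74

Step 1: 2 records have quantity > 11
Step 2: These records originally summed to 27
Step 3: After capping: 2 × 11 = 22
Step 4: Unaffected records sum: 52
Step 5: Final sum = 22 + 52 = 74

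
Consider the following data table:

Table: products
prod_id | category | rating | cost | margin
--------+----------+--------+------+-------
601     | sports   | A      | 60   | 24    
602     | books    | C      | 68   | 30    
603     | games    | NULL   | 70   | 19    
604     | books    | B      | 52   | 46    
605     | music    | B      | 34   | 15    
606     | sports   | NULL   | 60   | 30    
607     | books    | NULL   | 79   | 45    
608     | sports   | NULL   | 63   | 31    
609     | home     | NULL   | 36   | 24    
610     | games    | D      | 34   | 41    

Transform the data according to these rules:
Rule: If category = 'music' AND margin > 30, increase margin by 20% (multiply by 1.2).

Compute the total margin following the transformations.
305

Step 1: Find records where category = 'music' AND margin > 30
Step 2: 0 records match, summing to 0
Step 3: After multiplier: 0 × 1.2 = 0.0
Step 4: Unaffected records sum: 305
Step 5: Final sum = 0.0 + 305 = 305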